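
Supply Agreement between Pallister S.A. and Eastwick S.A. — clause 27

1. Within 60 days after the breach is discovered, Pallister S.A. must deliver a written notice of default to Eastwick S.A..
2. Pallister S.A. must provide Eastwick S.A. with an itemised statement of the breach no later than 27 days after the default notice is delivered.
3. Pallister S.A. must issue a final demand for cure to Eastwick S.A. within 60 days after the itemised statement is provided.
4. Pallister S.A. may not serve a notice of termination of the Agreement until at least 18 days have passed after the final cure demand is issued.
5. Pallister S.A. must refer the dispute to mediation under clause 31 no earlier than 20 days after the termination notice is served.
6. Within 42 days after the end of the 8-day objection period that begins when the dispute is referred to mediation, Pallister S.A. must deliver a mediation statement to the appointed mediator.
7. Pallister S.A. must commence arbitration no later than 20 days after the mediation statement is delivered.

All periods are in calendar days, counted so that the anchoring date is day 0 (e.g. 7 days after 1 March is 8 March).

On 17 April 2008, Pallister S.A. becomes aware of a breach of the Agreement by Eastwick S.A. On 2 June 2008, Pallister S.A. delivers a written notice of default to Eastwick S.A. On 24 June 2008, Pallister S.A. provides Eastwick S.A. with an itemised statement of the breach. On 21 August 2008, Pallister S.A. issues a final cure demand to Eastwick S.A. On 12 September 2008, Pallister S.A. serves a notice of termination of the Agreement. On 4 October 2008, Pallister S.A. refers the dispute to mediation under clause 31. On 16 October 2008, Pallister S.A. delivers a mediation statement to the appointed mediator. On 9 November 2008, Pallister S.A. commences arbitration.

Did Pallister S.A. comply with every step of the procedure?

(1) due by 17 April 2008 + 60 days = 16 June 2008; completed 2 June 2008, before the deadline.
(2) due by 2 June 2008 + 27 days = 29 June 2008; 24 June 2008 is within that limit.
(3) due by 24 June 2008 + 60 days = 23 August 2008; 21 August 2008 is within that limit.
(4) permitted from 21 August 2008 + 18 days = 8 September 2008 onward; 12 September 2008 is on or after that date.
(5) permitted from 12 September 2008 + 20 days = 2 October 2008 onward; done 4 October 2008, after the minimum wait.
(6) due by 12 October 2008 + 42 days = 23 November 2008; done 16 October 2008 — timely.
(7) due by 16 October 2008 + 20 days = 5 November 2008; 9 November 2008 misses that deadline by 4 days.

No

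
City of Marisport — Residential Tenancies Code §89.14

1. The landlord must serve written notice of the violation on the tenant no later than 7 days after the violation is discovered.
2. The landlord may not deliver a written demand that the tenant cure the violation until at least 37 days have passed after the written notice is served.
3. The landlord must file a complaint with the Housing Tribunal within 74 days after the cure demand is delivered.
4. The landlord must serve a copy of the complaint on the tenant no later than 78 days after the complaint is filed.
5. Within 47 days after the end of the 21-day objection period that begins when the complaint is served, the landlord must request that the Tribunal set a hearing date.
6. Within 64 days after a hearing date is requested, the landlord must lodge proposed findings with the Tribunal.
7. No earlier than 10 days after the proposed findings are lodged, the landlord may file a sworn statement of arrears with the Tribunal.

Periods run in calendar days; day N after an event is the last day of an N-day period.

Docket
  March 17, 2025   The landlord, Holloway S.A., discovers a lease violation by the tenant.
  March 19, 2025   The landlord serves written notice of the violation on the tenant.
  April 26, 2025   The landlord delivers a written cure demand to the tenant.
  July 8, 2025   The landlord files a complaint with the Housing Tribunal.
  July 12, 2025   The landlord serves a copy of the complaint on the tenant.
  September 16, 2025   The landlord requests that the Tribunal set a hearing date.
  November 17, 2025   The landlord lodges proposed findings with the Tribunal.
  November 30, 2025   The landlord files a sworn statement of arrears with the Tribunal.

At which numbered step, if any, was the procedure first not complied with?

None — every step was satisfied

Step 1 — counting 7 days from March 17, 2025 (when the violation is discovered) gives a deadline of March 24, 2025; March 19, 2025 is within that limit.
Step 2 — must wait 37 days from March 19, 2025 (when the written notice is served), so not before April 25, 2025; done April 26, 2025 — permitted.
Step 3 — counting 74 days from April 26, 2025 (when the cure demand is delivered) gives a deadline of July 9, 2025; done July 8, 2025 — timely.
Step 4 — counting 78 days from July 8, 2025 (when the complaint is filed) gives a deadline of September 24, 2025; completed July 12, 2025, before the deadline.
Step 5 — counting 47 days from August 2, 2025 (end of the 21-day objection period, which began when the complaint is served on July 12, 2025) gives a deadline of September 18, 2025; September 16, 2025 is within that limit.
Step 6 — counting 64 days from September 16, 2025 (when a hearing date is requested) gives a deadline of November 19, 2025; November 17, 2025 is within that limit.
Step 7 — must wait 10 days from November 17, 2025 (when the proposed findings are lodged), so not before November 27, 2025; done November 30, 2025 — permitted.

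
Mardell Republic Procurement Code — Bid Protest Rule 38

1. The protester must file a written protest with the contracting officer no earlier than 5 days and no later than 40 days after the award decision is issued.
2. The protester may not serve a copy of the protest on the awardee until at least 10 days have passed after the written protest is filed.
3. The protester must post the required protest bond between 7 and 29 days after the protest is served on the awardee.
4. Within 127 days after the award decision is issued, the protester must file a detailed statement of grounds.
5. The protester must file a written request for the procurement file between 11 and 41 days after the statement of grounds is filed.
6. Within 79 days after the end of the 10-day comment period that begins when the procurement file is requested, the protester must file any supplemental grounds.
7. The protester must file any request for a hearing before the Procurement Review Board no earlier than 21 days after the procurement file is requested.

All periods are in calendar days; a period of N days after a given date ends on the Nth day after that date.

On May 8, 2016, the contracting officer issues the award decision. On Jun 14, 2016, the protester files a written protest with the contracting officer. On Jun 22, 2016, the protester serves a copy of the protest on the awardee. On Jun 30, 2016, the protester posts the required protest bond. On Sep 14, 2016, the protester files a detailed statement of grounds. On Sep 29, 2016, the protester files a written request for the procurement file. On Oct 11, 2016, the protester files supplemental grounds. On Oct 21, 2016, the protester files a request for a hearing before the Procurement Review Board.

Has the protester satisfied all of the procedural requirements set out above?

(1) the permitted window runs from May 8, 2016 + 5 = May 13, 2016 to May 8, 2016 + 40 = Jun 17, 2016; done Jun 14, 2016 — within the window.
(2) permitted from Jun 14, 2016 + 10 days = Jun 24, 2016 onward; done Jun 22, 2016 — 2 days too early.
That is the first point of non-compliance.

No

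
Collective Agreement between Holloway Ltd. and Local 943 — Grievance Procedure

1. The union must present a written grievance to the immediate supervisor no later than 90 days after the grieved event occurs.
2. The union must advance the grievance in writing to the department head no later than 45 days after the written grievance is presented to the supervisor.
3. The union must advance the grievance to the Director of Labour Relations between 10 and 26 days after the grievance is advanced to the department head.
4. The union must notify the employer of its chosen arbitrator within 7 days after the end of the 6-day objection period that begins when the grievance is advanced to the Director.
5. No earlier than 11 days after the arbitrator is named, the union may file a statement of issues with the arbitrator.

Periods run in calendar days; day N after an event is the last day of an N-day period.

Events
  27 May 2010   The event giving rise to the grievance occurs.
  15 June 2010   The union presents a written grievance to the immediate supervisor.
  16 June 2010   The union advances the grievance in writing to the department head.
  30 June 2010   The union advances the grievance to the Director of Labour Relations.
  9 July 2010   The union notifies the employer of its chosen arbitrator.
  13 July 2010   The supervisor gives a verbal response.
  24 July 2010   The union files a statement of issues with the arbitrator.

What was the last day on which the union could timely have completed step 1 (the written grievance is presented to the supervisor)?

Step 1 runs from 27 May 2010, when the grieved event occurs. 90 days after 27 May 2010 is 25 August 2010.

25 August 2010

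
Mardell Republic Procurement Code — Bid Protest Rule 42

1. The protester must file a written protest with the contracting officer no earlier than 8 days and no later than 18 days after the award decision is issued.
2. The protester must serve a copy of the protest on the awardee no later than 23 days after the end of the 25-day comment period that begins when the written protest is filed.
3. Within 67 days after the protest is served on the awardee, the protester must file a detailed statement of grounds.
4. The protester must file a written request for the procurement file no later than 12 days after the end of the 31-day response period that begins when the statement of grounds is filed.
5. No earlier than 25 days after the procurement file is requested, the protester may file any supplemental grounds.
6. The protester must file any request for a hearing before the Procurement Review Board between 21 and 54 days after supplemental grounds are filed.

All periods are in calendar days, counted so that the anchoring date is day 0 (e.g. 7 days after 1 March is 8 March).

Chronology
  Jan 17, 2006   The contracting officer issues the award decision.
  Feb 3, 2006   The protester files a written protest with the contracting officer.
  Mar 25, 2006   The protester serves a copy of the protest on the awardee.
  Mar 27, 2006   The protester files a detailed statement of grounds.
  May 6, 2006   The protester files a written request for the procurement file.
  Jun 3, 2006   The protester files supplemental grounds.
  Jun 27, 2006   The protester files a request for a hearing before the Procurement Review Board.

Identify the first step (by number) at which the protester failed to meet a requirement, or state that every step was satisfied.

Step 1: the window is 8–18 days after Jan 17, 2006 (when the award decision is issued), so Jan 25, 2006 through Feb 4, 2006; Feb 3, 2006 falls inside that range.
Step 2: 23 days after Feb 28, 2006 (end of the 25-day comment period, which began when the written protest is filed on Feb 3, 2006) is Mar 23, 2006; not done until Mar 25, 2006, 2 days after the deadline.
The analysis stops there.

Step 2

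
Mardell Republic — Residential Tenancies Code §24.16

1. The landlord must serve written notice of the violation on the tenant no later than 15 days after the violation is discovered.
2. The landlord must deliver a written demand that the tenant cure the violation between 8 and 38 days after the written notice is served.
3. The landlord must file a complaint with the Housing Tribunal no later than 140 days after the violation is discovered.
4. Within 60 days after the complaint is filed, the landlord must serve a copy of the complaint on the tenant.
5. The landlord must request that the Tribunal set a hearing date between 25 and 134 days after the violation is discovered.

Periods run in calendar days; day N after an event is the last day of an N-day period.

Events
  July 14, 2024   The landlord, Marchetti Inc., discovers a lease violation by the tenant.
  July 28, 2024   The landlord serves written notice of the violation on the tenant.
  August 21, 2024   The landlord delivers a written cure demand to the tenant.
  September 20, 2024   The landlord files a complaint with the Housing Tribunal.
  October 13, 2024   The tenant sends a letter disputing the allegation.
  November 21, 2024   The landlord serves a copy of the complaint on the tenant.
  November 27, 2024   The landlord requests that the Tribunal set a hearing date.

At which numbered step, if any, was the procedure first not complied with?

(1) due by July 14, 2024 + 15 days = July 29, 2024; done July 28, 2024 — timely.
(2) the permitted window runs from July 28, 2024 + 8 = August 5, 2024 to July 28, 2024 + 38 = September 4, 2024; done August 21, 2024, which is between those dates.
(3) due by July 14, 2024 + 140 days = December 1, 2024; September 20, 2024 is within that limit.
(4) due by September 20, 2024 + 60 days = November 19, 2024; not done until November 21, 2024, 2 days after the deadline.

Step 4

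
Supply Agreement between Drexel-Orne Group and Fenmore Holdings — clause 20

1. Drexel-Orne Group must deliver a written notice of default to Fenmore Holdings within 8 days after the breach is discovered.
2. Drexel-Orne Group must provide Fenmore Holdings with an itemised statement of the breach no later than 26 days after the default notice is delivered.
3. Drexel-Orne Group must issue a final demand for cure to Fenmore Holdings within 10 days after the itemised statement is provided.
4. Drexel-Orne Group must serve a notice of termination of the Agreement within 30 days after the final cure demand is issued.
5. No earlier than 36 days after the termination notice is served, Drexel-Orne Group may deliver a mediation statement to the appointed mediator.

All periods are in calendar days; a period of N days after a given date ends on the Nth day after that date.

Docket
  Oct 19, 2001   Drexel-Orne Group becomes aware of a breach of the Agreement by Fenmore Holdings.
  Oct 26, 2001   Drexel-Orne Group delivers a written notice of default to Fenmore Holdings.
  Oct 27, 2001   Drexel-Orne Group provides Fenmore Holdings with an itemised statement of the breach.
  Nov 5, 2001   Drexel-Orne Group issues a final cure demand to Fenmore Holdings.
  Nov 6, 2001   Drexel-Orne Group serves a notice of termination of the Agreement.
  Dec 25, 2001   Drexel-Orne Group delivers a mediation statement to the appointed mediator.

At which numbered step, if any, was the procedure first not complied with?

None — every step was satisfied

Step 1 — counting 8 days from Oct 19, 2001 (when the breach is discovered) gives a deadline of Oct 27, 2001; done Oct 26, 2001 — timely.
Step 2 — counting 26 days from Oct 26, 2001 (when the default notice is delivered) gives a deadline of Nov 21, 2001; completed Oct 27, 2001, before the deadline.
Step 3 — counting 10 days from Oct 27, 2001 (when the itemised statement is provided) gives a deadline of Nov 6, 2001; Nov 5, 2001 is within that limit.
Step 4 — counting 30 days from Nov 5, 2001 (when the final cure demand is issued) gives a deadline of Dec 5, 2001; completed Nov 6, 2001, before the deadline.
Step 5 — must wait 36 days from Nov 6, 2001 (when the termination notice is served), so not before Dec 12, 2001; done Dec 25, 2001, after the minimum wait.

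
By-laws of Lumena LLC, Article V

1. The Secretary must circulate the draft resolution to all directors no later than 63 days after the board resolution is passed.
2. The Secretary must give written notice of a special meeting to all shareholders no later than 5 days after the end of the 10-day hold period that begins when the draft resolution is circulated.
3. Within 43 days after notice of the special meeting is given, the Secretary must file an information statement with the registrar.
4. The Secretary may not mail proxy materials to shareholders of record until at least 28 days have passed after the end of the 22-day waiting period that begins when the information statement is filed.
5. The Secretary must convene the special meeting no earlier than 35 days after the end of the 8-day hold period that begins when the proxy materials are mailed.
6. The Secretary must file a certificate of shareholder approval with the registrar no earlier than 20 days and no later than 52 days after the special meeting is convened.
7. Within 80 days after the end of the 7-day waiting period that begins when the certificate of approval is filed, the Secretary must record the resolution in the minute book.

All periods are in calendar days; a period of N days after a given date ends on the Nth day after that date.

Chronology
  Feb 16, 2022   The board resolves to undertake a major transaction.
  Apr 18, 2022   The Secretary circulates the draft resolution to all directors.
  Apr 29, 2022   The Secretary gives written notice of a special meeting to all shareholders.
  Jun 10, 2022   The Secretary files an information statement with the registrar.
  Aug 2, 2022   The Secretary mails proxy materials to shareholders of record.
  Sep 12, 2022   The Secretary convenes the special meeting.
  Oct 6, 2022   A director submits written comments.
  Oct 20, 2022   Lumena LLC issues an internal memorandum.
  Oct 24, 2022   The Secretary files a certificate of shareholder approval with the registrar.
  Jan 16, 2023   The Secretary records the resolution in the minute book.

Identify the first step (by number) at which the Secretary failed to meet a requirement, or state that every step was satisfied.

(1) due by Feb 16, 2022 + 63 days = Apr 20, 2022; done Apr 18, 2022 — timely.
(2) due by Apr 28, 2022 + 5 days = May 3, 2022; Apr 29, 2022 is within that limit.
(3) due by Apr 29, 2022 + 43 days = Jun 11, 2022; done Jun 10, 2022 — timely.
(4) permitted from Jul 2, 2022 + 28 days = Jul 30, 2022 onward; Aug 2, 2022 is on or after that date.
(5) permitted from Aug 10, 2022 + 35 days = Sep 14, 2022 onward; done Sep 12, 2022 — 2 days too early.
The analysis stops there.

Step 5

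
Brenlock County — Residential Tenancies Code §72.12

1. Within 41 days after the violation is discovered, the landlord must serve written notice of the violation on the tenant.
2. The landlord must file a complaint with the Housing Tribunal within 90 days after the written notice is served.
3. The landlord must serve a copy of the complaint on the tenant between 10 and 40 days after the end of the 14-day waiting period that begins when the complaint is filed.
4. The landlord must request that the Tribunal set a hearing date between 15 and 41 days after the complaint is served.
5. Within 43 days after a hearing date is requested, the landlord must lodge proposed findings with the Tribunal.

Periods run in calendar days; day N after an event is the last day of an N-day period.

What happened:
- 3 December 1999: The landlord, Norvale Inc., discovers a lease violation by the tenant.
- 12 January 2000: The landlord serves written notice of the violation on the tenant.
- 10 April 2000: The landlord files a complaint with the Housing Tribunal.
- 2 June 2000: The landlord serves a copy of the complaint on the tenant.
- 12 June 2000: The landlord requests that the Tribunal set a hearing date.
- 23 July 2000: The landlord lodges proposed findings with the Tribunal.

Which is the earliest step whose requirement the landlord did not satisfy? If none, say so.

Step 4

(1) due by 3 December 1999 + 41 days = 13 January 2000; 12 January 2000 is within that limit.
(2) due by 12 January 2000 + 90 days = 11 April 2000; done 10 April 2000 — timely.
(3) the permitted window runs from 24 April 2000 + 10 = 4 May 2000 to 24 April 2000 + 40 = 3 June 2000; done 2 June 2000 — within the window.
(4) the permitted window runs from 2 June 2000 + 15 = 17 June 2000 to 2 June 2000 + 41 = 13 July 2000; done 12 June 2000 — 5 days before the window opened.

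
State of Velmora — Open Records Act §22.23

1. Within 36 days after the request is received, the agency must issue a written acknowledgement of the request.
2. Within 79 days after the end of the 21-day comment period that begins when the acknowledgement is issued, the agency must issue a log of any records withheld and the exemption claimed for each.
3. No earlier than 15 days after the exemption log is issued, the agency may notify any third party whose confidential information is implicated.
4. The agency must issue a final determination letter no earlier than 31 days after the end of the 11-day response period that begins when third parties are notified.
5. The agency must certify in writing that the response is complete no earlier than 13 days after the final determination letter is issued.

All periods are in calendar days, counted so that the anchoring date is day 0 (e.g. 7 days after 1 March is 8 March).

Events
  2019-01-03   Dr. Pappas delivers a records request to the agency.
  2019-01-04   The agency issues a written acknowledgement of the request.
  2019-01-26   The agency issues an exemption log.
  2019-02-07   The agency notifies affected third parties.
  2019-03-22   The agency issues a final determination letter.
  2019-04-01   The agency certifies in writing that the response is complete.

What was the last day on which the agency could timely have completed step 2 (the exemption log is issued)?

2019-04-14

The acknowledgement is issued on 2019-01-04; the 21-day comment period therefore ends 2019-01-25, and step 2 runs from that date. 79 days after 2019-01-25 is 2019-04-14.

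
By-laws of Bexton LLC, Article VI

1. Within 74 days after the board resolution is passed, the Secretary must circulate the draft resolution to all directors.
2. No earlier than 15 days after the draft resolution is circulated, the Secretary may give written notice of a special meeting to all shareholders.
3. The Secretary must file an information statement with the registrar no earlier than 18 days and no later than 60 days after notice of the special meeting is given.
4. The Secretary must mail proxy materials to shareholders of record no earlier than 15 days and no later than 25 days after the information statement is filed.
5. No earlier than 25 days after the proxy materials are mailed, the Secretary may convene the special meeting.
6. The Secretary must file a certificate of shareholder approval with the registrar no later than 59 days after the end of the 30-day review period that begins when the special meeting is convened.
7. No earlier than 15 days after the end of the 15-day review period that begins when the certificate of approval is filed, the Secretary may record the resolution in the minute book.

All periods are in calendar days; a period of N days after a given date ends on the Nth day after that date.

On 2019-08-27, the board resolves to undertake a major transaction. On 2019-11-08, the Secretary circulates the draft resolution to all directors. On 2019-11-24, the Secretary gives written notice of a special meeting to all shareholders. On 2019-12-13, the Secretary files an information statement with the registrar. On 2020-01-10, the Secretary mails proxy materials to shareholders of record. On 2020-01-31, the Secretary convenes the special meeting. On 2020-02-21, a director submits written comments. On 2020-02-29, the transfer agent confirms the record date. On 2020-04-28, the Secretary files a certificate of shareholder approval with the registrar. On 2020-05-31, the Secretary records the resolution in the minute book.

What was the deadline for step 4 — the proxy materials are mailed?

Step 4 runs from 2019-12-13, when the information statement is filed. The window is 15–25 days after 2019-12-13; it closes on 2020-01-07.

2020-01-07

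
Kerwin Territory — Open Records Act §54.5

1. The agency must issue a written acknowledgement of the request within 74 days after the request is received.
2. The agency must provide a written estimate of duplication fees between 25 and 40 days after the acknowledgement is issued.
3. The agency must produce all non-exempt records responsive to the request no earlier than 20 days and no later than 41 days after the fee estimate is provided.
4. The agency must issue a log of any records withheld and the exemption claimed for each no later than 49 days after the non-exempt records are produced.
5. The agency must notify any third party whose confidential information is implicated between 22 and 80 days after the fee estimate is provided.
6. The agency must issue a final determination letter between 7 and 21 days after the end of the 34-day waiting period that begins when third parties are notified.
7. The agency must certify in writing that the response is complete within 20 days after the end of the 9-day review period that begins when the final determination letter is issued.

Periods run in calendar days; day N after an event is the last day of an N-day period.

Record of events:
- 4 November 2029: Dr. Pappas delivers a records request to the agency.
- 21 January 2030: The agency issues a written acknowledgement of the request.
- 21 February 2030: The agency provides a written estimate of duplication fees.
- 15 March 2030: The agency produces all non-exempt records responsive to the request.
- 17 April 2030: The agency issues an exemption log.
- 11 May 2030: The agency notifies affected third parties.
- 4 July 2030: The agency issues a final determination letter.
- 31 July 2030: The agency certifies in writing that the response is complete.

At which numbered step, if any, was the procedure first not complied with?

Step 1: 74 days after 4 November 2029 (when the request is received) is 17 January 2030; 21 January 2030 misses that deadline by 4 days.
That is the first point of non-compliance.

Step 1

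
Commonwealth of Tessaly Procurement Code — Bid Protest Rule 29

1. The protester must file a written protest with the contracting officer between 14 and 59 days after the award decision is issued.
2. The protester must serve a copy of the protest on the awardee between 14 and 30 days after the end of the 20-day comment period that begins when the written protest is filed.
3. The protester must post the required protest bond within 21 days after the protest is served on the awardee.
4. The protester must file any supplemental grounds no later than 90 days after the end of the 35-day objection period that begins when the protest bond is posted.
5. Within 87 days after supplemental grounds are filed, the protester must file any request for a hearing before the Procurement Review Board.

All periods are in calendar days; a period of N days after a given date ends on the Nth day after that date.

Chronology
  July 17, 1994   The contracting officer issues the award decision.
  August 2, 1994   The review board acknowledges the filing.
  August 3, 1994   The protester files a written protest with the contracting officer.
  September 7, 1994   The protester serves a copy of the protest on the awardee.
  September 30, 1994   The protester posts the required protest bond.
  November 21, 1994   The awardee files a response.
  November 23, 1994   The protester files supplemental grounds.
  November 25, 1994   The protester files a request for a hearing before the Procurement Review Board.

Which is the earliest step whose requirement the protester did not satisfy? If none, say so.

Step 1: the window is 14–59 days after July 17, 1994 (when the award decision is issued), so July 31, 1994 through September 14, 1994; done August 3, 1994, which is between those dates.
Step 2: the window is 14–30 days after August 23, 1994 (end of the 20-day comment period, which began when the written protest is filed on August 3, 1994), so September 6, 1994 through September 22, 1994; September 7, 1994 falls inside that range.
Step 3: 21 days after September 7, 1994 (when the protest is served on the awardee) is September 28, 1994; done September 30, 1994 — 2 days late.

Step 3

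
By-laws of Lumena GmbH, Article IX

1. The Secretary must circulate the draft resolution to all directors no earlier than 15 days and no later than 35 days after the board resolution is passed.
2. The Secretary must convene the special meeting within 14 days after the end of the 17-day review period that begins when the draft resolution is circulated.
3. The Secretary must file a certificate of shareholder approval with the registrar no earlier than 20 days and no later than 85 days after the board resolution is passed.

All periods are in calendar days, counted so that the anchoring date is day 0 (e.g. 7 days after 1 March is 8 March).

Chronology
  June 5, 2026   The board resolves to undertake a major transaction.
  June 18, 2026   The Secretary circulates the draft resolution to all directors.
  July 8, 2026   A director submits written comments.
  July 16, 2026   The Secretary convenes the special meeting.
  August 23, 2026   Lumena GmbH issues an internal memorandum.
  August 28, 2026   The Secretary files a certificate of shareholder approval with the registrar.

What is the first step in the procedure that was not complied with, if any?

Step 1

(1) the permitted window runs from June 5, 2026 + 15 = June 20, 2026 to June 5, 2026 + 35 = July 10, 2026; done June 18, 2026 — 2 days before the window opened.
No need to go further; step 1 was not satisfied.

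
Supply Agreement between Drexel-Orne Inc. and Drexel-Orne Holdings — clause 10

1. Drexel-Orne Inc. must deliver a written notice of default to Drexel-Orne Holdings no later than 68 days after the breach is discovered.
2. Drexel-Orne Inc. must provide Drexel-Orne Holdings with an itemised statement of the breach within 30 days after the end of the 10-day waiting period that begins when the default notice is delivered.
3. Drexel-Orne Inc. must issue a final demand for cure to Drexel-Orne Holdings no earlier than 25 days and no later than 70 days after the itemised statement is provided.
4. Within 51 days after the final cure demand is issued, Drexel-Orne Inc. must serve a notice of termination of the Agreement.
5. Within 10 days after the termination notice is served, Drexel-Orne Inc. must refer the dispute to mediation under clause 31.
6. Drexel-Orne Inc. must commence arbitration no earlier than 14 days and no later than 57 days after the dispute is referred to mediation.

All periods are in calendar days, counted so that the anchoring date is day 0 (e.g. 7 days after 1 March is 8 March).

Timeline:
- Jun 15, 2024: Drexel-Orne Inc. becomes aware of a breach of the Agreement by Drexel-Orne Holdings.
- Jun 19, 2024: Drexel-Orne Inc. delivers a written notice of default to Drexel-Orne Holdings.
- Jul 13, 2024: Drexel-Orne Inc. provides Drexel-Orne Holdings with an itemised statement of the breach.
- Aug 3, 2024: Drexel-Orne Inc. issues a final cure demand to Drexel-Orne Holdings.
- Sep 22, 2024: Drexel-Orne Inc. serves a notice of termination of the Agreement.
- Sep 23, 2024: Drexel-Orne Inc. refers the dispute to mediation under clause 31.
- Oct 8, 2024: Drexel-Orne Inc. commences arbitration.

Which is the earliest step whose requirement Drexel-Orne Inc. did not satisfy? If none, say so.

Step 1 — counting 68 days from Jun 15, 2024 (when the breach is discovered) gives a deadline of Aug 22, 2024; completed Jun 19, 2024, before the deadline.
Step 2 — counting 30 days from Jun 29, 2024 (end of the 10-day waiting period, which began when the default notice is delivered on Jun 19, 2024) gives a deadline of Jul 29, 2024; done Jul 13, 2024 — timely.
Step 3 — 25 and 70 days from Jul 13, 2024 (when the itemised statement is provided) are Aug 7, 2024 and Sep 21, 2024 respectively; done Aug 3, 2024 — 4 days before the window opened.
The analysis stops there.

Step 3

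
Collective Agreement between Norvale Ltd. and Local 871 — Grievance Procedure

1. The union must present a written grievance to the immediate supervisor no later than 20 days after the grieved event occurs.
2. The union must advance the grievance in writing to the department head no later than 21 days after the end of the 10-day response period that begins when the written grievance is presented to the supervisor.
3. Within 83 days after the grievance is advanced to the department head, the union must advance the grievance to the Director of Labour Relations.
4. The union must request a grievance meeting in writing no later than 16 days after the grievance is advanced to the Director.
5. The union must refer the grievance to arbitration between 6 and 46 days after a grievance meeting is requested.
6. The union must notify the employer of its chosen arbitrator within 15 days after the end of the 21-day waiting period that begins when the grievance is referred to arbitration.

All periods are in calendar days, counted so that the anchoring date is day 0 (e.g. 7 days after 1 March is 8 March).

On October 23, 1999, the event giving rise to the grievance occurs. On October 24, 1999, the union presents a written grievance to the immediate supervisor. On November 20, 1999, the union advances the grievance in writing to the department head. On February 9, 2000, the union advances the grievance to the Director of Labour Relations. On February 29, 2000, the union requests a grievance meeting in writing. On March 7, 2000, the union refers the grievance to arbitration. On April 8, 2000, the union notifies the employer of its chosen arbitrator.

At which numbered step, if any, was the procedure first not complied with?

(1) due by October 23, 1999 + 20 days = November 12, 1999; done October 24, 1999 — timely.
(2) due by November 3, 1999 + 21 days = November 24, 1999; completed November 20, 1999, before the deadline.
(3) due by November 20, 1999 + 83 days = February 11, 2000; done February 9, 2000 — timely.
(4) due by February 9, 2000 + 16 days = February 25, 2000; done February 29, 2000 — 4 days late.

Step 4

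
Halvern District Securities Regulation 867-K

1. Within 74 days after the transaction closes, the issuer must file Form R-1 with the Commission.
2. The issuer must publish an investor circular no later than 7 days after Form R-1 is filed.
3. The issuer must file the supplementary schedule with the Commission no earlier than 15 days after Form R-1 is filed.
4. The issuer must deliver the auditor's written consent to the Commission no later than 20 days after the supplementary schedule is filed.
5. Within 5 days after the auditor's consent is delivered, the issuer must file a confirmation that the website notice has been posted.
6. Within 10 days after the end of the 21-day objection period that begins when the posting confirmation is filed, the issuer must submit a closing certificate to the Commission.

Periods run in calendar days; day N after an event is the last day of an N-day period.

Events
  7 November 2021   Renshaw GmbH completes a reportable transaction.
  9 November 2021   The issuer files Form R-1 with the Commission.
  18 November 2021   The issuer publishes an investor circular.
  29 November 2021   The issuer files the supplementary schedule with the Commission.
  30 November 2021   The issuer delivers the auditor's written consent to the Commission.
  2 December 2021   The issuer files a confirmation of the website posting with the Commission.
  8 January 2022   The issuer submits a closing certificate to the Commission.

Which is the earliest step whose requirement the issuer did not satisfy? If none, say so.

Step 2

Step 1: 74 days after 7 November 2021 (when the transaction closes) is 20 January 2022; completed 9 November 2021, before the deadline.
Step 2: 7 days after 9 November 2021 (when Form R-1 is filed) is 16 November 2021; done 18 November 2021 — 2 days late.
That is the first point of non-compliance.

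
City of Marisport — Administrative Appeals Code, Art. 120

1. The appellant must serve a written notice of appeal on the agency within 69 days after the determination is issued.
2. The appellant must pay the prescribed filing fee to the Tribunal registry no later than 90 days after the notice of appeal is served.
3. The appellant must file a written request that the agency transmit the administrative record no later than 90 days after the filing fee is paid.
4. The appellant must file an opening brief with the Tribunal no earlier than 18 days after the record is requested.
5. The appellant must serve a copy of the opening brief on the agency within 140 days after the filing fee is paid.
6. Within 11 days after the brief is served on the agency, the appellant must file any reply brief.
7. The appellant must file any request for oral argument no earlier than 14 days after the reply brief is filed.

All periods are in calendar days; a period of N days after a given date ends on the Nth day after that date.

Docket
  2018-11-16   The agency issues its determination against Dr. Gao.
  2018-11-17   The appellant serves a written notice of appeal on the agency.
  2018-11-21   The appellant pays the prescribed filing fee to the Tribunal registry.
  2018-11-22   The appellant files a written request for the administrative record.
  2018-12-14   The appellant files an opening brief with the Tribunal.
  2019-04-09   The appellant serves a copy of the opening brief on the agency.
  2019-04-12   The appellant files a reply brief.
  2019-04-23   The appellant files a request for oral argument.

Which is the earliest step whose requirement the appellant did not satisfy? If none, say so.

(1) due by 2018-11-16 + 69 days = 2019-01-24; done 2018-11-17 — timely.
(2) due by 2018-11-17 + 90 days = 2019-02-15; completed 2018-11-21, before the deadline.
(3) due by 2018-11-21 + 90 days = 2019-02-19; done 2018-11-22 — timely.
(4) permitted from 2018-11-22 + 18 days = 2018-12-10 onward; done 2018-12-14, after the minimum wait.
(5) due by 2018-11-21 + 140 days = 2019-04-10; 2019-04-09 is within that limit.
(6) due by 2019-04-09 + 11 days = 2019-04-20; completed 2019-04-12, before the deadline.
(7) permitted from 2019-04-12 + 14 days = 2019-04-26 onward; acted on 2019-04-23, 3 days prematurely.

Step 7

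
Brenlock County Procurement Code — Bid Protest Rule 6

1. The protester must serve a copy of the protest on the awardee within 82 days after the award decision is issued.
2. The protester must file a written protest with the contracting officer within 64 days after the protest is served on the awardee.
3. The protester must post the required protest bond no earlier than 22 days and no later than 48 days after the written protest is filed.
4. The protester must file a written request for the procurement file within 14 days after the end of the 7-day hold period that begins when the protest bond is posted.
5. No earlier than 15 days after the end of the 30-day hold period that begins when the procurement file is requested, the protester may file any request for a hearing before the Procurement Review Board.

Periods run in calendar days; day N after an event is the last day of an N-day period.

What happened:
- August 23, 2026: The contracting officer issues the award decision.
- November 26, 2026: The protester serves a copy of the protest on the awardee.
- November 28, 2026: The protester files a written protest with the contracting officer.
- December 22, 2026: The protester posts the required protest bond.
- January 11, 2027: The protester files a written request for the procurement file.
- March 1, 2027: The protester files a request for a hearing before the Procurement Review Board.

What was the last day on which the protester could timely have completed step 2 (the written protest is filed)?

Step 2 runs from November 26, 2026, when the protest is served on the awardee. 64 days after November 26, 2026 is January 29, 2027.

January 29, 2027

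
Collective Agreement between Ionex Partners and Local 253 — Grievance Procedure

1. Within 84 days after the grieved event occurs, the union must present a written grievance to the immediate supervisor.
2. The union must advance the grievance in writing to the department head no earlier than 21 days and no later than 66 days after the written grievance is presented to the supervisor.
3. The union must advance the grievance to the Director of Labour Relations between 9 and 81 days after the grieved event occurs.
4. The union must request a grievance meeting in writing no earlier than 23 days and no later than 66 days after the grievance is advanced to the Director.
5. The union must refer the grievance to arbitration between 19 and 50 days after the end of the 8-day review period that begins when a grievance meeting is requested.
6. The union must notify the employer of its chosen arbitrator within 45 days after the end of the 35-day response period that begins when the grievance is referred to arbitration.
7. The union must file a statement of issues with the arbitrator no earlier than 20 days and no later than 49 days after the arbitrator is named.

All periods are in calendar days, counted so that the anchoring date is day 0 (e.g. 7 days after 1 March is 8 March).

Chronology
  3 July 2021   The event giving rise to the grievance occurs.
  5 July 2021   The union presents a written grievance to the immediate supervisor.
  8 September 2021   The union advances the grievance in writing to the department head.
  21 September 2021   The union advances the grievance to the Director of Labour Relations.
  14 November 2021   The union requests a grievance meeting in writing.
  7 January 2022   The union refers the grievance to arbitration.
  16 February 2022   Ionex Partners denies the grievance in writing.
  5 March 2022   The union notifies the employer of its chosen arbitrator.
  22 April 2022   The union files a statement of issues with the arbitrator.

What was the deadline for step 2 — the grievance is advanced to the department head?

Step 2 runs from 5 July 2021, when the written grievance is presented to the supervisor. The window is 21–66 days after 5 July 2021; it closes on 9 September 2021.

9 September 2021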